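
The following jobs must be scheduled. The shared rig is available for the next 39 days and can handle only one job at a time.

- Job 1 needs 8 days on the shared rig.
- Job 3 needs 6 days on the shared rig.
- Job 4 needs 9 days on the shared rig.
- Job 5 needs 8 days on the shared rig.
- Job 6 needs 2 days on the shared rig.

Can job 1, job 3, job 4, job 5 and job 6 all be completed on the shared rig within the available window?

Running back to back, the jobs need 8 + 6 + 9 + 8 + 2 = 33 days on the shared rig.
Since 33 ≤ 39, they fit within the window.

Yes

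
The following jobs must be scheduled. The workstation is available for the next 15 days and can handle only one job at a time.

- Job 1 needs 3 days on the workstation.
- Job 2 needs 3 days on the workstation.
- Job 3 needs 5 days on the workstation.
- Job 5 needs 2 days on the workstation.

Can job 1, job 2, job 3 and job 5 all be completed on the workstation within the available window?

Yes

Running back to back, the jobs need 3 + 3 + 5 + 2 = 13 days on the workstation.
Since 13 ≤ 15, they fit within the window.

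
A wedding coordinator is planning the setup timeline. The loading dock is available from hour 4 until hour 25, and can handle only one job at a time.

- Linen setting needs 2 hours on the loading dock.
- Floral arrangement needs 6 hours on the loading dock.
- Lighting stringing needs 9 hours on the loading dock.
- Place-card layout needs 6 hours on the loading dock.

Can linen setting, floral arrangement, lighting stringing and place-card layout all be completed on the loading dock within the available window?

No

The loading dock window is 25 − 4 = 21 hours.
Running back to back, the jobs need 2 + 6 + 9 + 6 = 23 hours on the loading dock.
Since 23 > 21, they cannot all fit.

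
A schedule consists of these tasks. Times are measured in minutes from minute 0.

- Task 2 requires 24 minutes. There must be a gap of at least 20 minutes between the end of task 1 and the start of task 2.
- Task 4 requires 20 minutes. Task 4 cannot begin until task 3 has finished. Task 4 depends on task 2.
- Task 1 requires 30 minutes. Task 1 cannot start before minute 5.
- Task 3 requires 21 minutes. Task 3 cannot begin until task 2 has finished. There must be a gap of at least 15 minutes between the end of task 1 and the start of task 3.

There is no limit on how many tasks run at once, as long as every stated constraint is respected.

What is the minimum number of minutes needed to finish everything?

120

After its own release at minute 5, task 1 can start at minute 5 and finishes at minute 35.
Task 2 cannot begin until task 1 (finishes minute 35, plus 20-minute gap → minute 55). It runs from minute 55 to 55 + 24 = minute 79.
Task 3 cannot start until task 2 (finishes minute 79); task 1 (finishes minute 35, plus 15-minute gap → minute 50). The controlling bound is minute 79, so task 3 finishes at 79 + 21 = minute 100.
Task 4 has to wait for task 3 (finishes minute 100); task 2 (finishes minute 79). The latest of these is minute 100, so task 4 runs minute 100 to 100 + 20 = minute 120.
All tasks are finished once the last one completes. Finish times: Task 1 at 35, Task 2 at 79, Task 3 at 100, Task 4 at 120. The latest is minute 120.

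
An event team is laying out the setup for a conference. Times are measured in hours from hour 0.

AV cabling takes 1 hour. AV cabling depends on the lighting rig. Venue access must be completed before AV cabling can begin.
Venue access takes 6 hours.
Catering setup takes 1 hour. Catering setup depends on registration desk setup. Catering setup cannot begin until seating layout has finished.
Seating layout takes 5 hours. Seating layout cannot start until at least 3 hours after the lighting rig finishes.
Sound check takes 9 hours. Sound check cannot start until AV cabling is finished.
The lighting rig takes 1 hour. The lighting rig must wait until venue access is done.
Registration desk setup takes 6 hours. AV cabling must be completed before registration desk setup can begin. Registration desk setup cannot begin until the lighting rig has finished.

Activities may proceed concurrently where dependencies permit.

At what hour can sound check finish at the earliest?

Venue access can start immediately at hour 0; it finishes at hour 6.
The lighting rig waits on venue access (finishes hour 6), so it starts at hour 6 and finishes at 6 + 1 = hour 7.
AV cabling needs all of the lighting rig (finishes hour 7); venue access (finishes hour 6). That puts its earliest start at hour 7; it finishes at 7 + 1 = hour 8.
After AV cabling (finishes hour 8), sound check can start at hour 8 and finishes at hour 17.

17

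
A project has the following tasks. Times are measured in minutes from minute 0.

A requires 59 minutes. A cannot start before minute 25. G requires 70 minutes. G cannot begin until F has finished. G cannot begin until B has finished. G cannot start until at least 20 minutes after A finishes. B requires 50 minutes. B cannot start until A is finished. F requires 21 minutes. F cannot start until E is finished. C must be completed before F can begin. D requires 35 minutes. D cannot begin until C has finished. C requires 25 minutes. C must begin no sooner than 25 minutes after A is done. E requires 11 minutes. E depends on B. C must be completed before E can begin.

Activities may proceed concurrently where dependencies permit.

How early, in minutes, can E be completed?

145

After its own release at minute 25, A can start at minute 25 and finishes at minute 84.
After A (finishes minute 84, plus 25-minute gap → minute 109), C can start at minute 109 and finishes at minute 134.
B waits on A (finishes minute 84), so it starts at minute 84 and finishes at 84 + 50 = minute 134.
E cannot start until B (finishes minute 134); C (finishes minute 134). The controlling bound is minute 134, so E finishes at 134 + 11 = minute 145.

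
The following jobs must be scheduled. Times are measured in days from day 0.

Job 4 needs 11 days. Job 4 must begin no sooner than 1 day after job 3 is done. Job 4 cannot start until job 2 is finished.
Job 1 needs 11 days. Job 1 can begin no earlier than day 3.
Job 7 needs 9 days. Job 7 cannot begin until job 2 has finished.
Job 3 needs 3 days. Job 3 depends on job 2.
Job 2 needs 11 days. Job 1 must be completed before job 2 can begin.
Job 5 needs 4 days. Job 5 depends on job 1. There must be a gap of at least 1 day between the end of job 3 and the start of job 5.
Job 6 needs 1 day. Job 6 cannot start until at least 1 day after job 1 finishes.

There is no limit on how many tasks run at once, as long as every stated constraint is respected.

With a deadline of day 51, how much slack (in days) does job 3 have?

Job 1 waits on its own release at day 3, so it starts at day 3 and finishes at 3 + 11 = day 14.
After job 1 (finishes day 14), job 2 can start at day 14 and finishes at day 25.
After job 2 (finishes day 25), job 3 can start at day 25 and finishes at day 28.

Working backward from the deadline:
Job 4 must finish by day 51; it takes 11 days, so it must start by 51 − 11 = day 40.
Job 5 must finish by day 51; it takes 4 days, so it must start by 51 − 4 = day 47.
Job 3 must finish in time for job 4 (must start by day 40, minus 1-day gap → day 39); job 5 (must start by day 47, minus 1-day gap → day 46). The tightest is day 39, so job 3 must start by 39 − 3 = day 36.
So job 3 can start as early as day 25 and as late as day 36, giving 36 − 25 = 11 days of slack.

11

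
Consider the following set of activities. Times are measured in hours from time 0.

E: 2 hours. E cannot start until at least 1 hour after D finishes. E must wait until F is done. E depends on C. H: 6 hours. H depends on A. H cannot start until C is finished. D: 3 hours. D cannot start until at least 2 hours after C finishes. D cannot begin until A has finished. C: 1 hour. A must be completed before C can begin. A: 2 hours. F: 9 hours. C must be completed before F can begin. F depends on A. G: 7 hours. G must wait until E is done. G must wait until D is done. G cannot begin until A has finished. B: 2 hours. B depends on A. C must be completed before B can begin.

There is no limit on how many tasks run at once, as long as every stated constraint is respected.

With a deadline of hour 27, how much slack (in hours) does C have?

A has no prerequisites, so it starts at hour 0 and finishes at hour 2.
C waits on A (finishes hour 2), so it starts at hour 2 and finishes at 2 + 1 = hour 3.

Working backward from the deadline:
Nothing follows B; the deadline of hour 27 is its only limit. It must start by 27 − 2 = hour 25.
G has no dependents, so it just needs to finish by hour 27. Starting by 27 − 7 = hour 20 achieves that.
E feeds into G (must start by hour 20); so E must finish by hour 20 and therefore start by hour 18.
D has several dependents: E (must start by hour 18, minus 1-hour gap → hour 17); G (must start by hour 20). The earliest of those limits is hour 17, so D must start by 17 − 3 = hour 14.
F has to be done before E (must start by hour 18). That means finishing by hour 18, i.e. starting by 18 − 9 = hour 9.
Nothing follows H; the deadline of hour 27 is its only limit. It must start by 27 − 6 = hour 21.
C has several dependents: B (must start by hour 25); D (must start by hour 14, minus 2-hour gap → hour 12); E (must start by hour 18); F (must start by hour 9); H (must start by hour 21). The earliest of those limits is hour 9, so C must start by 9 − 1 = hour 8.
So C can start as early as hour 2 and as late as hour 8, giving 8 − 2 = 6 hours of slack.

6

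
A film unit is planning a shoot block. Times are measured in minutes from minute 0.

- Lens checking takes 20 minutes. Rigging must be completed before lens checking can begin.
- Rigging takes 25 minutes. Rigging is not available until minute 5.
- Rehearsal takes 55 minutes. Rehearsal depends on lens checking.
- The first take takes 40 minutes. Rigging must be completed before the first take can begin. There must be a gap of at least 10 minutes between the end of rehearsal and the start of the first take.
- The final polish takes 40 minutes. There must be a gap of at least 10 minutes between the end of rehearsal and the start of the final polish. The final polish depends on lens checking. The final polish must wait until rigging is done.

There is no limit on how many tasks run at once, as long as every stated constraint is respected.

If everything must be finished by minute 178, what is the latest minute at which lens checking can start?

53

The final polish must finish by minute 178; it takes 40 minutes, so it must start by 178 − 40 = minute 138.
Nothing follows the first take; the deadline of minute 178 is its only limit. It must start by 178 − 40 = minute 138.
Rehearsal feeds the final polish (must start by minute 138, minus 10-minute gap → minute 128); the first take (must start by minute 138, minus 10-minute gap → minute 128). Taking the minimum, rehearsal must finish by minute 128 and start by 128 − 55 = minute 73.
Lens checking must finish in time for rehearsal (must start by minute 73); the final polish (must start by minute 138). The tightest is minute 73, so lens checking must start by 73 − 20 = minute 53.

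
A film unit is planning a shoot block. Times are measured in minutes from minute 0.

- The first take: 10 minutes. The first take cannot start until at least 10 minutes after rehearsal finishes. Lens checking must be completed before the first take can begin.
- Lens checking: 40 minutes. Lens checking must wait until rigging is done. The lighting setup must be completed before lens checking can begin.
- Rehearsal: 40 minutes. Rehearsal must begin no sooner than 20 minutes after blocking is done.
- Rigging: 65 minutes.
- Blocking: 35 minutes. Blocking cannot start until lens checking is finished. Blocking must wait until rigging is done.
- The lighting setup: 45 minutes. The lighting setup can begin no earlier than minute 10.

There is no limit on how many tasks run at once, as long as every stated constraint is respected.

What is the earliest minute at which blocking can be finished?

The lighting setup cannot begin until its own release at minute 10. It runs from minute 10 to 10 + 45 = minute 55.
Nothing blocks rigging, so it runs from minute 0 to minute 65.
For lens checking: rigging (finishes minute 65); the lighting setup (finishes minute 55). Taking the maximum gives a start of minute 65, and it finishes at 65 + 40 = minute 105.
For blocking: lens checking (finishes minute 105); rigging (finishes minute 65). Taking the maximum gives a start of minute 105, and it finishes at 105 + 35 = minute 140.

140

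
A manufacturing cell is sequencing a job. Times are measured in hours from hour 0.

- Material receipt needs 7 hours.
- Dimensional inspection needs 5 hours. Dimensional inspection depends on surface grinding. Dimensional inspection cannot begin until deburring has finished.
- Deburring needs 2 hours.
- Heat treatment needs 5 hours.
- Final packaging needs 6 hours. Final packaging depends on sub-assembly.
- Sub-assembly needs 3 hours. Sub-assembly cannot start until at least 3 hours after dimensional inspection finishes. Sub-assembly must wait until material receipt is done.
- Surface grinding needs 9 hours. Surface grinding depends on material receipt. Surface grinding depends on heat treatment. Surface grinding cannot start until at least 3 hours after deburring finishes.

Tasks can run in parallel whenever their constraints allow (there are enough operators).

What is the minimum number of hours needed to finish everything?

Nothing blocks heat treatment, so it runs from hour 0 to hour 5.
Nothing blocks deburring, so it runs from hour 0 to hour 2.
Nothing blocks material receipt, so it runs from hour 0 to hour 7.
Surface grinding needs all of material receipt (finishes hour 7); heat treatment (finishes hour 5); deburring (finishes hour 2, plus 3-hour gap → hour 5). That puts its earliest start at hour 7; it finishes at 7 + 9 = hour 16.
Dimensional inspection has to wait for surface grinding (finishes hour 16); deburring (finishes hour 2). The latest of these is hour 16, so dimensional inspection runs hour 16 to 16 + 5 = hour 21.
Sub-assembly cannot start until dimensional inspection (finishes hour 21, plus 3-hour gap → hour 24); material receipt (finishes hour 7). The controlling bound is hour 24, so sub-assembly finishes at 24 + 3 = hour 27.
Final packaging cannot begin until sub-assembly (finishes hour 27). It runs from hour 27 to 27 + 6 = hour 33.
All tasks are finished once the last one completes. Finish times: Material receipt at 7, Deburring at 2, Heat treatment at 5, Surface grinding at 16, Dimensional inspection at 21, Sub-assembly at 27, Final packaging at 33. The latest is hour 33.

33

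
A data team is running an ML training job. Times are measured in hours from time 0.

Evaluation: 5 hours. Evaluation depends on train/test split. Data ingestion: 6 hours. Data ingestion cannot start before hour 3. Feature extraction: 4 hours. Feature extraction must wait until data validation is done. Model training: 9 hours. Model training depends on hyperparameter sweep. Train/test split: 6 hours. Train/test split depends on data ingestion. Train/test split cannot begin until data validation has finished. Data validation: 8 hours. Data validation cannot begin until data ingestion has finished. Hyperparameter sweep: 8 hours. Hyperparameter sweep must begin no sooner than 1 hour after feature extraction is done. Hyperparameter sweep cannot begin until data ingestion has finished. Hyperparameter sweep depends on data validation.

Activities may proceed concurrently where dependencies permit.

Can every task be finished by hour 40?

Data ingestion waits on its own release at hour 3, so it starts at hour 3 and finishes at 3 + 6 = hour 9.
Data validation cannot begin until data ingestion (finishes hour 9). It runs from hour 9 to 9 + 8 = hour 17.
For train/test split: data ingestion (finishes hour 9); data validation (finishes hour 17). Taking the maximum gives a start of hour 17, and it finishes at 17 + 6 = hour 23.
After train/test split (finishes hour 23), evaluation can start at hour 23 and finishes at hour 28.
After data validation (finishes hour 17), feature extraction can start at hour 17 and finishes at hour 21.
Hyperparameter sweep needs all of feature extraction (finishes hour 21, plus 1-hour gap → hour 22); data ingestion (finishes hour 9); data validation (finishes hour 17). That puts its earliest start at hour 22; it finishes at 22 + 8 = hour 30.
After hyperparameter sweep (finishes hour 30), model training can start at hour 30 and finishes at hour 39.
Every task is finished by hour 39, which is no later than the deadline of 40, so the schedule is feasible.

Yes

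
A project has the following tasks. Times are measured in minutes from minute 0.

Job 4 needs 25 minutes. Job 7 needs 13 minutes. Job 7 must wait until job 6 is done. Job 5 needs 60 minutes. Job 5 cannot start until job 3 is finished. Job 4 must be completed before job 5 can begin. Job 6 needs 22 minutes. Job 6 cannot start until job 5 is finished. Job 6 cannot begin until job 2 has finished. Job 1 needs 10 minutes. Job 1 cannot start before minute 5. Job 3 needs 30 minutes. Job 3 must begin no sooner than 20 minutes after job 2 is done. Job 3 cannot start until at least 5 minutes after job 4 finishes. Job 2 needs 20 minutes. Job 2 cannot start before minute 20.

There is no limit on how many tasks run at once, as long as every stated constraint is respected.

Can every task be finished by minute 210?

Job 4 can start immediately at minute 0; it finishes at minute 25.
Job 2 waits on its own release at minute 20, so it starts at minute 20 and finishes at 20 + 20 = minute 40.
Job 3 cannot start until job 2 (finishes minute 40, plus 20-minute gap → minute 60); job 4 (finishes minute 25, plus 5-minute gap → minute 30). The controlling bound is minute 60, so job 3 finishes at 60 + 30 = minute 90.
Job 5 has to wait for job 3 (finishes minute 90); job 4 (finishes minute 25). The latest of these is minute 90, so job 5 runs minute 90 to 90 + 60 = minute 150.
Job 6 needs all of job 5 (finishes minute 150); job 2 (finishes minute 40). That puts its earliest start at minute 150; it finishes at 150 + 22 = minute 172.
After job 6 (finishes minute 172), job 7 can start at minute 172 and finishes at minute 185.
After its own release at minute 5, job 1 can start at minute 5 and finishes at minute 15.
Every task is finished by minute 185, which is no later than the deadline of 210, so the schedule is feasible.

Yes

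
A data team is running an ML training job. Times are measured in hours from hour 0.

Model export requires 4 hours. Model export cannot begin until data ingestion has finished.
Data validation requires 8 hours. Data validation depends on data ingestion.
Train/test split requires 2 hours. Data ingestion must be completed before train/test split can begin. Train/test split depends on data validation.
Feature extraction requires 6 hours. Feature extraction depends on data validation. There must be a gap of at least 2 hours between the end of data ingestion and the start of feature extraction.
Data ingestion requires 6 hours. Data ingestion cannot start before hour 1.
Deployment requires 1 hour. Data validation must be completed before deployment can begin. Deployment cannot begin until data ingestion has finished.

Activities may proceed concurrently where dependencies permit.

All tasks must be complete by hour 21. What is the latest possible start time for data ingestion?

Feature extraction has no dependents, so it just needs to finish by hour 21. Starting by 21 − 6 = hour 15 achieves that.
To finish by hour 21, train/test split (duration 2) must start no later than hour 19.
Nothing follows deployment; the deadline of hour 21 is its only limit. It must start by 21 − 1 = hour 20.
For data validation: feature extraction (must start by hour 15); train/test split (must start by hour 19); deployment (must start by hour 20). The most restrictive is hour 15; with an 8-hour duration, data validation must start by hour 7.
Model export has no dependents, so it just needs to finish by hour 21. Starting by 21 − 4 = hour 17 achieves that.
Data ingestion feeds data validation (must start by hour 7); feature extraction (must start by hour 15, minus 2-hour gap → hour 13); train/test split (must start by hour 19); model export (must start by hour 17); deployment (must start by hour 20). Taking the minimum, data ingestion must finish by hour 7 and start by 7 − 6 = hour 1.

1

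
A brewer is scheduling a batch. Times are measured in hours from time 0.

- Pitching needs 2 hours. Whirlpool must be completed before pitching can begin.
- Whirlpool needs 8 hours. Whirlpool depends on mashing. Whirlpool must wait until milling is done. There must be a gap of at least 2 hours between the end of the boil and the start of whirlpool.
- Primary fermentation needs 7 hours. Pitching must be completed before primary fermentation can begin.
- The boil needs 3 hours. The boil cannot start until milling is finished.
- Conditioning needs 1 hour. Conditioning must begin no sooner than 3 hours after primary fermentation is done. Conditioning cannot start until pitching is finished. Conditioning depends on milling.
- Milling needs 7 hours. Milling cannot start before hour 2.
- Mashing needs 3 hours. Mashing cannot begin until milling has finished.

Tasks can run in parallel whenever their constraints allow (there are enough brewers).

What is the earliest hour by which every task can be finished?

35

After its own release at hour 2, milling can start at hour 2 and finishes at hour 9.
After milling (finishes hour 9), the boil can start at hour 9 and finishes at hour 12.
After milling (finishes hour 9), mashing can start at hour 9 and finishes at hour 12.
Whirlpool cannot start until mashing (finishes hour 12); milling (finishes hour 9); the boil (finishes hour 12, plus 2-hour gap → hour 14). The controlling bound is hour 14, so whirlpool finishes at 14 + 8 = hour 22.
Pitching cannot begin until whirlpool (finishes hour 22). It runs from hour 22 to 22 + 2 = hour 24.
Primary fermentation waits on pitching (finishes hour 24), so it starts at hour 24 and finishes at 24 + 7 = hour 31.
For conditioning: primary fermentation (finishes hour 31, plus 3-hour gap → hour 34); pitching (finishes hour 24); milling (finishes hour 9). Taking the maximum gives a start of hour 34, and it finishes at 34 + 1 = hour 35.
All tasks are finished once the last one completes. Finish times: Milling at 9, Mashing at 12, The boil at 12, Whirlpool at 22, Pitching at 24, Primary fermentation at 31, Conditioning at 35. The latest is hour 35.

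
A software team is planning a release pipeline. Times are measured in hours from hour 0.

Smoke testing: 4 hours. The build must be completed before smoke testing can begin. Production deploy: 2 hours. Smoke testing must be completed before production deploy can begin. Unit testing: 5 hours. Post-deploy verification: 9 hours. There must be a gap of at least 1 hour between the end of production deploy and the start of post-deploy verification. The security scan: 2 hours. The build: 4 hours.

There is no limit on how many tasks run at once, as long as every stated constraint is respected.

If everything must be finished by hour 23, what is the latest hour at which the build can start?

3

Nothing follows post-deploy verification; the deadline of hour 23 is its only limit. It must start by 23 − 9 = hour 14.
Production deploy has to be done before post-deploy verification (must start by hour 14, minus 1-hour gap → hour 13). That means finishing by hour 13, i.e. starting by 13 − 2 = hour 11.
Smoke testing has to be done before production deploy (must start by hour 11). That means finishing by hour 11, i.e. starting by 11 − 4 = hour 7.
Since smoke testing (must start by hour 7) depends on it, the build must finish by hour 7. Backing off its 4-hour duration gives a latest start of hour 3.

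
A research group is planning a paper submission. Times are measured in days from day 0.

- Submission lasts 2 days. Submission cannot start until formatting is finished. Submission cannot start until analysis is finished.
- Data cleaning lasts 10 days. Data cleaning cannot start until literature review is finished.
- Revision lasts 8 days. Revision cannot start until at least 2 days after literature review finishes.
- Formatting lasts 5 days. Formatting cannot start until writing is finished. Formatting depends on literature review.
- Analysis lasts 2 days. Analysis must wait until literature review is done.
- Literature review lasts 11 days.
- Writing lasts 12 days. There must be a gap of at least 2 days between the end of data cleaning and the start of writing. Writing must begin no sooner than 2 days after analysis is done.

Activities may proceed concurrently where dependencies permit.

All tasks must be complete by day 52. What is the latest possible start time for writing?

Submission must finish by day 52; it takes 2 days, so it must start by 52 − 2 = day 50.
Formatting must finish before submission (must start by day 50). With a 5-day duration, formatting must start by 50 − 5 = day 45.
Writing has to be done before formatting (must start by day 45). That means finishing by day 45, i.e. starting by 45 − 12 = day 33.

33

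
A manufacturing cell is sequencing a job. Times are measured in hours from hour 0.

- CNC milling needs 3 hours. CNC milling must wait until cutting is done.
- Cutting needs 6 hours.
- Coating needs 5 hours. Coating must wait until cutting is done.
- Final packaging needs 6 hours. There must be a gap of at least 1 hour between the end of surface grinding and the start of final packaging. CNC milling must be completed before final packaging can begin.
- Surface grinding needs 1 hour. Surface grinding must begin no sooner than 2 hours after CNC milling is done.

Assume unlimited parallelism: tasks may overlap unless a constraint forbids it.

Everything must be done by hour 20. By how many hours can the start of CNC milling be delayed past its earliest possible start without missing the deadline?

1

Nothing blocks cutting, so it runs from hour 0 to hour 6.
After cutting (finishes hour 6), CNC milling can start at hour 6 and finishes at hour 9.

Working backward from the deadline:
Nothing follows final packaging; the deadline of hour 20 is its only limit. It must start by 20 − 6 = hour 14.
Surface grinding feeds into final packaging (must start by hour 14, minus 1-hour gap → hour 13); so surface grinding must finish by hour 13 and therefore start by hour 12.
CNC milling must finish in time for surface grinding (must start by hour 12, minus 2-hour gap → hour 10); final packaging (must start by hour 14). The tightest is hour 10, so CNC milling must start by 10 − 3 = hour 7.
So CNC milling can start as early as hour 6 and as late as hour 7, giving 7 − 6 = 1 hour of slack.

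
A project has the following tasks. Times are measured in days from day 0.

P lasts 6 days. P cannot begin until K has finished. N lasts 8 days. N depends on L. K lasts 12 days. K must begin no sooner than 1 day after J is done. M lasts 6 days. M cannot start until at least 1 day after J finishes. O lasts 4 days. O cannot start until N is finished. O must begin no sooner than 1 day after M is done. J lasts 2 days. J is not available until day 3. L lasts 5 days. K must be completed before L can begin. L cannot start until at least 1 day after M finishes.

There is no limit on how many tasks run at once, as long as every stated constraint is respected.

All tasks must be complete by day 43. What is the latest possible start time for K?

14

O must finish by day 43; it takes 4 days, so it must start by 43 − 4 = day 39.
N has to be done before O (must start by day 39). That means finishing by day 39, i.e. starting by 39 − 8 = day 31.
L has to be done before N (must start by day 31). That means finishing by day 31, i.e. starting by 31 − 5 = day 26.
Nothing follows P; the deadline of day 43 is its only limit. It must start by 43 − 6 = day 37.
K must finish in time for L (must start by day 26); P (must start by day 37). The tightest is day 26, so K must start by 26 − 12 = day 14.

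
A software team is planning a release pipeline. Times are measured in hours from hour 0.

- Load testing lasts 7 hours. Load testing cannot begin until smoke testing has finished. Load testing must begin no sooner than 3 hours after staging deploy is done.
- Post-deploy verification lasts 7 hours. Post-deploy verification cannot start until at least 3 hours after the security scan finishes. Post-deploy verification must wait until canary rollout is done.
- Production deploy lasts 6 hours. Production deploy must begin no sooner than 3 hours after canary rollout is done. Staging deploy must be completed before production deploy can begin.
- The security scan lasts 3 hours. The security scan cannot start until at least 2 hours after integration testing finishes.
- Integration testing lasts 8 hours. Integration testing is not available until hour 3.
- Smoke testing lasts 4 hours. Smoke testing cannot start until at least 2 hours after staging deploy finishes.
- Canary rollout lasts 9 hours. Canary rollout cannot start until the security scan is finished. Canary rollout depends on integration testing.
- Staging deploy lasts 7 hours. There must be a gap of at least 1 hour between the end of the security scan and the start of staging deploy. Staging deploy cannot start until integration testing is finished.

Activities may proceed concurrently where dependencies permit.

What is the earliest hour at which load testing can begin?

After its own release at hour 3, integration testing can start at hour 3 and finishes at hour 11.
After integration testing (finishes hour 11, plus 2-hour gap → hour 13), the security scan can start at hour 13 and finishes at hour 16.
Staging deploy needs all of the security scan (finishes hour 16, plus 1-hour gap → hour 17); integration testing (finishes hour 11). That puts its earliest start at hour 17; it finishes at 17 + 7 = hour 24.
After staging deploy (finishes hour 24, plus 2-hour gap → hour 26), smoke testing can start at hour 26 and finishes at hour 30.
Load testing waits on smoke testing (finishes hour 30); staging deploy (finishes hour 24, plus 3-hour gap → hour 27). The latest of these is hour 30, which is the earliest load testing can start.

30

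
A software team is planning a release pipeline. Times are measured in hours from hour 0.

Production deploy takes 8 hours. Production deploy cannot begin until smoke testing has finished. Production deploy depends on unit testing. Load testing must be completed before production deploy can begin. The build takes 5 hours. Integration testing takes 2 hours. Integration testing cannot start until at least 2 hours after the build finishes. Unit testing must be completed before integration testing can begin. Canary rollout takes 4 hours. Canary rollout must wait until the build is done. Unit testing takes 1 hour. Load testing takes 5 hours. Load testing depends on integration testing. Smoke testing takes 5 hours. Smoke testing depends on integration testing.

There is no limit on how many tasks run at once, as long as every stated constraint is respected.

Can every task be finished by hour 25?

Yes

Unit testing can start immediately at hour 0; it finishes at hour 1.
The build has no prerequisites, so it starts at hour 0 and finishes at hour 5.
Canary rollout cannot begin until the build (finishes hour 5). It runs from hour 5 to 5 + 4 = hour 9.
Integration testing has to wait for the build (finishes hour 5, plus 2-hour gap → hour 7); unit testing (finishes hour 1). The latest of these is hour 7, so integration testing runs hour 7 to 7 + 2 = hour 9.
Load testing waits on integration testing (finishes hour 9), so it starts at hour 9 and finishes at 9 + 5 = hour 14.
Smoke testing waits on integration testing (finishes hour 9), so it starts at hour 9 and finishes at 9 + 5 = hour 14.
For production deploy: smoke testing (finishes hour 14); unit testing (finishes hour 1); load testing (finishes hour 14). Taking the maximum gives a start of hour 14, and it finishes at 14 + 8 = hour 22.
Every task is finished by hour 22, which is no later than the deadline of 25, so the schedule is feasible.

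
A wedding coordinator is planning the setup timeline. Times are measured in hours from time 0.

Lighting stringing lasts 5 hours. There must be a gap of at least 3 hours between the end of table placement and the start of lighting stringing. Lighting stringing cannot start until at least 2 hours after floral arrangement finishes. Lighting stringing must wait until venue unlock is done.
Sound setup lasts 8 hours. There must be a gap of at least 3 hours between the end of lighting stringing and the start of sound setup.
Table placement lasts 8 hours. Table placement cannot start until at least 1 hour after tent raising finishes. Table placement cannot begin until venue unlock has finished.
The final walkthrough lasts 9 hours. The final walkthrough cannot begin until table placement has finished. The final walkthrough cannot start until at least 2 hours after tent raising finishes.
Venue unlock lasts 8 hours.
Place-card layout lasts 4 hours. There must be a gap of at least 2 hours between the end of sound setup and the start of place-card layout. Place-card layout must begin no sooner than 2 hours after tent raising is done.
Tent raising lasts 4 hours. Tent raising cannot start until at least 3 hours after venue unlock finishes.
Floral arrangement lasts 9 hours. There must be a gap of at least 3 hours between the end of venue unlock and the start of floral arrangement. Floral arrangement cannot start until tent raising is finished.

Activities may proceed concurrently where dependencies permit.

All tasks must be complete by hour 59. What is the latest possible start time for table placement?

26

Place-card layout has no dependents, so it just needs to finish by hour 59. Starting by 59 − 4 = hour 55 achieves that.
Since place-card layout (must start by hour 55, minus 2-hour gap → hour 53) depends on it, sound setup must finish by hour 53. Backing off its 8-hour duration gives a latest start of hour 45.
Since sound setup (must start by hour 45, minus 3-hour gap → hour 42) depends on it, lighting stringing must finish by hour 42. Backing off its 5-hour duration gives a latest start of hour 37.
The final walkthrough has no dependents, so it just needs to finish by hour 59. Starting by 59 − 9 = hour 50 achieves that.
For table placement: lighting stringing (must start by hour 37, minus 3-hour gap → hour 34); the final walkthrough (must start by hour 50). The most restrictive is hour 34; with an 8-hour duration, table placement must start by hour 26.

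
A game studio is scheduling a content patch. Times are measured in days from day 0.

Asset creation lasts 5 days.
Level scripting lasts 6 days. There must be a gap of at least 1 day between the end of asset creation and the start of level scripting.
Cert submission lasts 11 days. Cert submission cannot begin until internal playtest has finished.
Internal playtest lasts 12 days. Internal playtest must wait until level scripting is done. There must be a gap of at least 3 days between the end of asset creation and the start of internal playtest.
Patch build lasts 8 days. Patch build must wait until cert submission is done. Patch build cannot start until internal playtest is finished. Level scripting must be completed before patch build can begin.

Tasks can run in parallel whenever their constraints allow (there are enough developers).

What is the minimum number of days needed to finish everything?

Asset creation has no prerequisites, so it starts at day 0 and finishes at day 5.
After asset creation (finishes day 5, plus 1-day gap → day 6), level scripting can start at day 6 and finishes at day 12.
Internal playtest has to wait for level scripting (finishes day 12); asset creation (finishes day 5, plus 3-day gap → day 8). The latest of these is day 12, so internal playtest runs day 12 to 12 + 12 = day 24.
Cert submission cannot begin until internal playtest (finishes day 24). It runs from day 24 to 24 + 11 = day 35.
Patch build cannot start until cert submission (finishes day 35); internal playtest (finishes day 24); level scripting (finishes day 12). The controlling bound is day 35, so patch build finishes at 35 + 8 = day 43.
All tasks are finished once the last one completes. Finish times: Asset creation at 5, Level scripting at 12, Internal playtest at 24, Cert submission at 35, Patch build at 43. The latest is day 43.

43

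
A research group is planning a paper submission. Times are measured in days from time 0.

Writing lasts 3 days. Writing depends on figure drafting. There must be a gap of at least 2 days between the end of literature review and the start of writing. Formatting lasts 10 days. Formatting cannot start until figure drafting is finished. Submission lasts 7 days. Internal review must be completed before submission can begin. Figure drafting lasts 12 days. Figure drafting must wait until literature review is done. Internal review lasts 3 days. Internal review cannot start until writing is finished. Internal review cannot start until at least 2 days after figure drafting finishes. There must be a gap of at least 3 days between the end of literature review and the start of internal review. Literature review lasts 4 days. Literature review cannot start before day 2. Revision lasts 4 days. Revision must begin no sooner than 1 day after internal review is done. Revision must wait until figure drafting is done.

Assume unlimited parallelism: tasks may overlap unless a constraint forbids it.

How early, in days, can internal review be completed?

24

Literature review cannot begin until its own release at day 2. It runs from day 2 to 2 + 4 = day 6.
After literature review (finishes day 6), figure drafting can start at day 6 and finishes at day 18.
Writing cannot start until figure drafting (finishes day 18); literature review (finishes day 6, plus 2-day gap → day 8). The controlling bound is day 18, so writing finishes at 18 + 3 = day 21.
For internal review: writing (finishes day 21); figure drafting (finishes day 18, plus 2-day gap → day 20); literature review (finishes day 6, plus 3-day gap → day 9). Taking the maximum gives a start of day 21, and it finishes at 21 + 3 = day 24.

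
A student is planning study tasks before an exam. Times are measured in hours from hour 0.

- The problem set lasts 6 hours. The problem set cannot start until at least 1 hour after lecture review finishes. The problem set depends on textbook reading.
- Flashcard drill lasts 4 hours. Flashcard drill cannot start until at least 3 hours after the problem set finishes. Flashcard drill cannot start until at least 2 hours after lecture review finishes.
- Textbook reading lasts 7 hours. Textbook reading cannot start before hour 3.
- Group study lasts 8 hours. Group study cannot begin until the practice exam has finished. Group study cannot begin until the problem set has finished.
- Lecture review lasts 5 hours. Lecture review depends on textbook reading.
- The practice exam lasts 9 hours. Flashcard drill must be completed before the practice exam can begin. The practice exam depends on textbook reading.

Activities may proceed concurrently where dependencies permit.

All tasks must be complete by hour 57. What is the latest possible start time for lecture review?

Group study must finish by hour 57; it takes 8 hours, so it must start by 57 − 8 = hour 49.
The practice exam has to be done before group study (must start by hour 49). That means finishing by hour 49, i.e. starting by 49 − 9 = hour 40.
Since the practice exam (must start by hour 40) depends on it, flashcard drill must finish by hour 40. Backing off its 4-hour duration gives a latest start of hour 36.
For the problem set: flashcard drill (must start by hour 36, minus 3-hour gap → hour 33); group study (must start by hour 49). The most restrictive is hour 33; with a 6-hour duration, the problem set must start by hour 27.
Lecture review must finish in time for the problem set (must start by hour 27, minus 1-hour gap → hour 26); flashcard drill (must start by hour 36, minus 2-hour gap → hour 34). The tightest is hour 26, so lecture review must start by 26 − 5 = hour 21.

21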